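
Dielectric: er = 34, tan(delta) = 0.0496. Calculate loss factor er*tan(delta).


Loss = 34 * 0.0496 = 1.686

1.686


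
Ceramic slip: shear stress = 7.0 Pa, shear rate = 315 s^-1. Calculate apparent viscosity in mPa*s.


eta = tau/gamma * 1000 = 7.0/315 * 1000 = 22.2 mPa*s

22.2


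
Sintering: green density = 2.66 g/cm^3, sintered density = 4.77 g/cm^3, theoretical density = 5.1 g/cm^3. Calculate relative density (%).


Relative = 4.77 / 5.1 * 100 = 93.5%

93.5


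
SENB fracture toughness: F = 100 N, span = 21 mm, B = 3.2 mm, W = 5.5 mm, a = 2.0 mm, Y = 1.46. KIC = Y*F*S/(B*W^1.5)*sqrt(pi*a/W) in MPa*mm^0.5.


KIC = 1.46*100*21/(3.2*5.5^1.5)*sqrt(pi*2.0/5.5) = 79.39

79.39


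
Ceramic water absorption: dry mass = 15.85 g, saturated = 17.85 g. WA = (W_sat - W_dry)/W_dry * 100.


WA = (17.85 - 15.85) / 15.85 * 100 = 12.62%

12.62


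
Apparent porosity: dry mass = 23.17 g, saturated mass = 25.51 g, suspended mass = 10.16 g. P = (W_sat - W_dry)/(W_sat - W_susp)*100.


P = (25.51 - 23.17) / (25.51 - 10.16) * 100 = 2.34 / 15.35 * 100 = 15.2%

15.2


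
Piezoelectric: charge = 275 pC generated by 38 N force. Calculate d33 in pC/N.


d33 = 275 / 38 = 7.2 pC/N

7.2


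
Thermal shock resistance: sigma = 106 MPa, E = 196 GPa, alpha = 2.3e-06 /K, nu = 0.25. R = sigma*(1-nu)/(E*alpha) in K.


R = 106*(1-0.25)/(196*1000*2.3e-06) = 176 K

176


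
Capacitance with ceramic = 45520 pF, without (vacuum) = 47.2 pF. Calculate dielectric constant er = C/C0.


er = 45520 / 47.2 = 964.41

964.41


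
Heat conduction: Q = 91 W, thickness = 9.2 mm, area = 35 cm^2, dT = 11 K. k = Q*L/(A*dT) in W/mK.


k = 91*9.2/1000/(35/10000*11) = 21.75 W/mK

21.75


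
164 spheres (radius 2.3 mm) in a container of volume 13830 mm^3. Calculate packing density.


V_sphere = 4/3*pi*2.3^3 = 50.965 mm^3
Total V = 164*50.965 = 8358.26 mm^3
PD = 8358.26 / 13830 = 0.604

0.604


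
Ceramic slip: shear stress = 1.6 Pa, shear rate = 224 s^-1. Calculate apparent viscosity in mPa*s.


eta = tau/gamma * 1000 = 1.6/224 * 1000 = 7.1 mPa*s

7.1


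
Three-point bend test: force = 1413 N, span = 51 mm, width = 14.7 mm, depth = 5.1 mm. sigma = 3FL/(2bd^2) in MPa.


sigma = 3*1413*51/(2*14.7*5.1^2) = 282.7 MPa

282.7


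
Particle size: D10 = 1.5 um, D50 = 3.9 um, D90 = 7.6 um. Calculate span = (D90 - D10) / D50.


Span = (7.6 - 1.5) / 3.9 = 6.1 / 3.9 = 1.564

1.564


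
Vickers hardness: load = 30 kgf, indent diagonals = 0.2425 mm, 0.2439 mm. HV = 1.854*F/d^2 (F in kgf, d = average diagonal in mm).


d_avg = (0.2425+0.2439)/2 = 0.2432 mm
HV = 1.854*30/0.2432^2 = 940

940


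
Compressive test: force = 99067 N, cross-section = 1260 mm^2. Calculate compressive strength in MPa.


CS = 99067 / 1260 = 78.6 MPa

78.6


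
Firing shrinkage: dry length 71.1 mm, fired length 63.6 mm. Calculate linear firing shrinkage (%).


FS = (71.1 - 63.6) / 71.1 * 100 = 10.55%

10.55


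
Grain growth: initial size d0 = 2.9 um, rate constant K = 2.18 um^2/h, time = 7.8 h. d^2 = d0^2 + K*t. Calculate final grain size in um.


d^2 = 2.9^2 + 2.18*7.8 = 25.414
d = sqrt(25.414) = 5.04 um

5.04


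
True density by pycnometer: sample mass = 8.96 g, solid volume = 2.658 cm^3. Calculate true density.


TD = 8.96 / 2.658 = 3.371 g/cm^3

3.371


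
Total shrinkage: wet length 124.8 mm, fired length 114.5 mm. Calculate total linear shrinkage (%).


TS = (124.8 - 114.5) / 124.8 * 100 = 8.25%

8.25


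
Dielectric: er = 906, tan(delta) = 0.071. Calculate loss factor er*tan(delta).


Loss = 906 * 0.071 = 64.326

64.326


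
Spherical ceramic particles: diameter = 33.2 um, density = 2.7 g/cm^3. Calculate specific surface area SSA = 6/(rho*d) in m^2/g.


SSA = 6 / (2.7 * 33.2) = 0.067 m^2/g

0.067


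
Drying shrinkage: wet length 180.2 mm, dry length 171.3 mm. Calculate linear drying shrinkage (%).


DS = (180.2 - 171.3) / 180.2 * 100 = 4.94%

4.94


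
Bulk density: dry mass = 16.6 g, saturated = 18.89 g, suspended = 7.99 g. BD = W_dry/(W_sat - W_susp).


BD = 16.6 / (18.89 - 7.99) = 16.6 / 10.9 = 1.523 g/cm^3

1.523


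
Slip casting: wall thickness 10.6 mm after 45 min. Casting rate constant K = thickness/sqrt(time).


K = 10.6 / sqrt(45) = 10.6 / 6.7082 = 1.58 mm/min^0.5

1.58


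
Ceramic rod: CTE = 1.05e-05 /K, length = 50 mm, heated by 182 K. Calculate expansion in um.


dL = 1.05e-05 * 50 * 182 * 1000 = 95.55 um

95.55


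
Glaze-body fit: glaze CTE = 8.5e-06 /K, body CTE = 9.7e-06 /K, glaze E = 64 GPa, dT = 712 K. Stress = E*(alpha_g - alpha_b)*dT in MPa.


Stress = 64*1000*(8.5e-06 - 9.7e-06)*712 = -54.7 MPa

-54.7


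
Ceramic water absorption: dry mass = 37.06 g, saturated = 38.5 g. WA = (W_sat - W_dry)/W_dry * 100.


WA = (38.5 - 37.06) / 37.06 * 100 = 3.89%

3.89


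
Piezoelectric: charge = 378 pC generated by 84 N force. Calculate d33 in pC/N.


d33 = 378 / 84 = 4.5 pC/N

4.5


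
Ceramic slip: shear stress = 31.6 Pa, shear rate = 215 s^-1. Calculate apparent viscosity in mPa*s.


eta = tau/gamma * 1000 = 31.6/215 * 1000 = 147.0 mPa*s

147.0


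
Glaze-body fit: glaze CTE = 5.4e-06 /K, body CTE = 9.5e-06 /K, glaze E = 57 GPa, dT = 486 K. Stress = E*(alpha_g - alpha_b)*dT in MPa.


Stress = 57*1000*(5.4e-06 - 9.5e-06)*486 = -113.6 MPa

-113.6


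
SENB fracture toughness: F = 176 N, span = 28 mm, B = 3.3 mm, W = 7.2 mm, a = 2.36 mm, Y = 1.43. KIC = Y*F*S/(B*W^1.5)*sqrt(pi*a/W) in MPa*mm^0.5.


KIC = 1.43*176*28/(3.3*7.2^1.5)*sqrt(pi*2.36/7.2) = 112.17

112.17


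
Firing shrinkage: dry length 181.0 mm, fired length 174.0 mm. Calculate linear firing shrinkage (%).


FS = (181.0 - 174.0) / 181.0 * 100 = 3.87%

3.87


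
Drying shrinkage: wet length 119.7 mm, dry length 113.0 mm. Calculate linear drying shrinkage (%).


DS = (119.7 - 113.0) / 119.7 * 100 = 5.6%

5.6


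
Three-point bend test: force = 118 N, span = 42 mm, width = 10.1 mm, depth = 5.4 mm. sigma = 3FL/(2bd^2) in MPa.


sigma = 3*118*42/(2*10.1*5.4^2) = 25.2 MPa

25.2


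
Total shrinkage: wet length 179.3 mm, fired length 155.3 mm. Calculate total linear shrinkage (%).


TS = (179.3 - 155.3) / 179.3 * 100 = 13.39%

13.39


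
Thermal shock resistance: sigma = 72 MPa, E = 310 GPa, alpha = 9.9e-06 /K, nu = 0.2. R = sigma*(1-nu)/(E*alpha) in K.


R = 72*(1-0.2)/(310*1000*9.9e-06) = 19 K

19


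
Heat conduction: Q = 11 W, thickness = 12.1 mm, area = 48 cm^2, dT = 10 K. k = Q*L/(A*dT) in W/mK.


k = 11*12.1/1000/(48/10000*10) = 2.77 W/mK

2.77


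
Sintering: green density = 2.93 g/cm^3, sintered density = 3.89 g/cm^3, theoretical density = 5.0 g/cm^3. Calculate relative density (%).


Relative = 3.89 / 5.0 * 100 = 77.8%

77.8


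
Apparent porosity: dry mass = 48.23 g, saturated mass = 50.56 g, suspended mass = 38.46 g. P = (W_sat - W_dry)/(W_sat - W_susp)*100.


P = (50.56 - 48.23) / (50.56 - 38.46) * 100 = 2.33 / 12.1 * 100 = 19.3%

19.3


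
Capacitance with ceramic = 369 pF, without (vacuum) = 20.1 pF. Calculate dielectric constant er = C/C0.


er = 369 / 20.1 = 18.36

18.36


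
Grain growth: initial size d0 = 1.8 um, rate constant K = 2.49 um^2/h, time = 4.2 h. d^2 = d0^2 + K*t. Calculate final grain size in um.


d^2 = 1.8^2 + 2.49*4.2 = 13.698
d = sqrt(13.698) = 3.7 um

3.7


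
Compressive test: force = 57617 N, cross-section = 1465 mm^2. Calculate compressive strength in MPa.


CS = 57617 / 1465 = 39.3 MPa

39.3


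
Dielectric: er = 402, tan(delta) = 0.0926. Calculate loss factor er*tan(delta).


Loss = 402 * 0.0926 = 37.225

37.225


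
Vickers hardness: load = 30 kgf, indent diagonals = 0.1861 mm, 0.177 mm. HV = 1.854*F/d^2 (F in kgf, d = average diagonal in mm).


d_avg = (0.1861+0.177)/2 = 0.18155 mm
HV = 1.854*30/0.18155^2 = 1687

1687


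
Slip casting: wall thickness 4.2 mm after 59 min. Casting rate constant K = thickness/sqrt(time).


K = 4.2 / sqrt(59) = 4.2 / 7.6811 = 0.547 mm/min^0.5

0.547


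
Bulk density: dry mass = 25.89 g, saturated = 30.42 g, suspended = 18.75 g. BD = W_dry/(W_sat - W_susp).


BD = 25.89 / (30.42 - 18.75) = 25.89 / 11.67 = 2.219 g/cm^3

2.219


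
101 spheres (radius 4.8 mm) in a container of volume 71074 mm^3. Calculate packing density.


V_sphere = 4/3*pi*4.8^3 = 463.2467 mm^3
Total V = 101*463.2467 = 46787.9167 mm^3
PD = 46787.9167 / 71074 = 0.658

0.658


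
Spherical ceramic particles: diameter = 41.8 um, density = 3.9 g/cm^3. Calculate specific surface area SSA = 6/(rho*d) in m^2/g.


SSA = 6 / (3.9 * 41.8) = 0.037 m^2/g

0.037


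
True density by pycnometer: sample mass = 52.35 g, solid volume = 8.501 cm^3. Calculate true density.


TD = 52.35 / 8.501 = 6.158 g/cm^3

6.158


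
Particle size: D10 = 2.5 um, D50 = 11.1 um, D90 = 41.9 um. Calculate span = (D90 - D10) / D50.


Span = (41.9 - 2.5) / 11.1 = 39.4 / 11.1 = 3.55

3.55


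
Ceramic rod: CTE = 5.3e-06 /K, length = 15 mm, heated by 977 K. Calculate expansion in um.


dL = 5.3e-06 * 15 * 977 * 1000 = 77.672 um

77.672


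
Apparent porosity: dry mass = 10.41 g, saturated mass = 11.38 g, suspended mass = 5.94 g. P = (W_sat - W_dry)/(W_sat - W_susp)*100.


P = (11.38 - 10.41) / (11.38 - 5.94) * 100 = 0.97 / 5.44 * 100 = 17.8%

17.8


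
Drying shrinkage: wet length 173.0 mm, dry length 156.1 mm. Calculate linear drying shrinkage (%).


DS = (173.0 - 156.1) / 173.0 * 100 = 9.77%

9.77


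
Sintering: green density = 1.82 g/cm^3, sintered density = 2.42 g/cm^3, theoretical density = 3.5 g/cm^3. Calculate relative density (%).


Relative = 2.42 / 3.5 * 100 = 69.1%

69.1


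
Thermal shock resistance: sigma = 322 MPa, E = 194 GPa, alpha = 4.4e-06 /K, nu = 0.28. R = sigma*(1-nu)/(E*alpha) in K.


R = 322*(1-0.28)/(194*1000*4.4e-06) = 272 K

272


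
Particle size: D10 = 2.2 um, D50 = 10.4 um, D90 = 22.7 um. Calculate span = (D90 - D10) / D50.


Span = (22.7 - 2.2) / 10.4 = 20.5 / 10.4 = 1.971

1.971


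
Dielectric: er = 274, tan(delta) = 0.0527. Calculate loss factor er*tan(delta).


Loss = 274 * 0.0527 = 14.44

14.44


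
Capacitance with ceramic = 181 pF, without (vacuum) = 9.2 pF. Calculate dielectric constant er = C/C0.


er = 181 / 9.2 = 19.67

19.67


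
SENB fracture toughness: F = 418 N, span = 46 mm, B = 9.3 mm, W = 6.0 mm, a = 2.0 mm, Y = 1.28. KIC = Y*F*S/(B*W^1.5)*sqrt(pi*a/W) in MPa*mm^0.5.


KIC = 1.28*418*46/(9.3*6.0^1.5)*sqrt(pi*2.0/6.0) = 184.27

184.27


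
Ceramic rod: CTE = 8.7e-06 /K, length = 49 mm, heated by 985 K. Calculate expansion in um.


dL = 8.7e-06 * 49 * 985 * 1000 = 419.906 um

419.906


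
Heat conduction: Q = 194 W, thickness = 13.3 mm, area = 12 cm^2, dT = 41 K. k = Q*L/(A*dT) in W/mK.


k = 194*13.3/1000/(12/10000*41) = 52.44 W/mK

52.44


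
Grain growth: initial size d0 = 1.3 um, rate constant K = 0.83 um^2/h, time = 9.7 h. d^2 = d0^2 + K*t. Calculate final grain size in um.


d^2 = 1.3^2 + 0.83*9.7 = 9.741
d = sqrt(9.741) = 3.12 um

3.12


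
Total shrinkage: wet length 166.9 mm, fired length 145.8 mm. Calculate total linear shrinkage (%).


TS = (166.9 - 145.8) / 166.9 * 100 = 12.64%

12.64


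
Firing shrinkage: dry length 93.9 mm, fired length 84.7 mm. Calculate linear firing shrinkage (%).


FS = (93.9 - 84.7) / 93.9 * 100 = 9.8%

9.8


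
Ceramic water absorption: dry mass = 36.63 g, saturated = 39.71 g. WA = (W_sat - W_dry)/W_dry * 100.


WA = (39.71 - 36.63) / 36.63 * 100 = 8.41%

8.41


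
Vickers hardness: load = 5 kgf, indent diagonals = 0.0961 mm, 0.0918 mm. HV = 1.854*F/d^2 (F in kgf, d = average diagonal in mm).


d_avg = (0.0961+0.0918)/2 = 0.09395 mm
HV = 1.854*5/0.09395^2 = 1050

1050


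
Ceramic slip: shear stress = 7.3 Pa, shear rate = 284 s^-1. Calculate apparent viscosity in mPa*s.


eta = tau/gamma * 1000 = 7.3/284 * 1000 = 25.7 mPa*s

25.7


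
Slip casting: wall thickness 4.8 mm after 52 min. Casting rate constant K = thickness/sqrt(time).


K = 4.8 / sqrt(52) = 4.8 / 7.2111 = 0.666 mm/min^0.5

0.666


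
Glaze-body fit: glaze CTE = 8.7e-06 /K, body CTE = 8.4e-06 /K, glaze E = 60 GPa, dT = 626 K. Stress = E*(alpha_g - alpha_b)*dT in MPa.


Stress = 60*1000*(8.7e-06 - 8.4e-06)*626 = 11.3 MPa

11.3


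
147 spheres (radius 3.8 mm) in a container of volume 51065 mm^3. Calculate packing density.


V_sphere = 4/3*pi*3.8^3 = 229.8473 mm^3
Total V = 147*229.8473 = 33787.5531 mm^3
PD = 33787.5531 / 51065 = 0.662

0.662


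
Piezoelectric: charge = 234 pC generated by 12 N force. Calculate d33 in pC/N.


d33 = 234 / 12 = 19.5 pC/N

19.5


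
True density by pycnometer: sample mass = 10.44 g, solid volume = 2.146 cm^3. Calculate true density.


TD = 10.44 / 2.146 = 4.865 g/cm^3

4.865


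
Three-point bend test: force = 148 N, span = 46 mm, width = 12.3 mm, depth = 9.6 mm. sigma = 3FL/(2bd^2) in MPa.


sigma = 3*148*46/(2*12.3*9.6^2) = 9.0 MPa

9.0


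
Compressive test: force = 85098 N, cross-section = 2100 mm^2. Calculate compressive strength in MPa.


CS = 85098 / 2100 = 40.5 MPa

40.5


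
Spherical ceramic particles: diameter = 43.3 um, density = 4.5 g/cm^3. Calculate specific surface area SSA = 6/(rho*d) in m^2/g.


SSA = 6 / (4.5 * 43.3) = 0.031 m^2/g

0.031


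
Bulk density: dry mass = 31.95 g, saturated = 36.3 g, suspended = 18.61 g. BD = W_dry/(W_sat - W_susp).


BD = 31.95 / (36.3 - 18.61) = 31.95 / 17.69 = 1.806 g/cm^3

1.806


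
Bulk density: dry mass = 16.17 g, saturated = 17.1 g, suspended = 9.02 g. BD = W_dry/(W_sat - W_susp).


BD = 16.17 / (17.1 - 9.02) = 16.17 / 8.08 = 2.001 g/cm^3

2.001


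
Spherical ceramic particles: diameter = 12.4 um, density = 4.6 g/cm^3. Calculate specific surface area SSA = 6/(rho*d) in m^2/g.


SSA = 6 / (4.6 * 12.4) = 0.105 m^2/g

0.105


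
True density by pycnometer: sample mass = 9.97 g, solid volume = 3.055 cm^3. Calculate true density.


TD = 9.97 / 3.055 = 3.264 g/cm^3

3.264


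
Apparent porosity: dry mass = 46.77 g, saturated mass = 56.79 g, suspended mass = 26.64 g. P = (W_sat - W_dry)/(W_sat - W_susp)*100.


P = (56.79 - 46.77) / (56.79 - 26.64) * 100 = 10.02 / 30.15 * 100 = 33.2%

33.2


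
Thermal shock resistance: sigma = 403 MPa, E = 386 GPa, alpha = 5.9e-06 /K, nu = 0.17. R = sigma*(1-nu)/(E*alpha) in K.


R = 403*(1-0.17)/(386*1000*5.9e-06) = 147 K

147


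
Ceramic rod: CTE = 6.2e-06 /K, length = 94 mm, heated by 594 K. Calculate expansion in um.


dL = 6.2e-06 * 94 * 594 * 1000 = 346.183 um

346.183


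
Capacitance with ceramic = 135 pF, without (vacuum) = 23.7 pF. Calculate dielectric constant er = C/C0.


er = 135 / 23.7 = 5.7

5.7


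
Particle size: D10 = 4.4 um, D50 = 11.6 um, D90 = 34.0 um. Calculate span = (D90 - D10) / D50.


Span = (34.0 - 4.4) / 11.6 = 29.6 / 11.6 = 2.552

2.552


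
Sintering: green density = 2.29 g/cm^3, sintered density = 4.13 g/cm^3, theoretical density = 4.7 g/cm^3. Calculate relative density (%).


Relative = 4.13 / 4.7 * 100 = 87.9%

87.9


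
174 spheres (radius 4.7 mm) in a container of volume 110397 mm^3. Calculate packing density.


V_sphere = 4/3*pi*4.7^3 = 434.8928 mm^3
Total V = 174*434.8928 = 75671.3472 mm^3
PD = 75671.3472 / 110397 = 0.685

0.685


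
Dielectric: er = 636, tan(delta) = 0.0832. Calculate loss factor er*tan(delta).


Loss = 636 * 0.0832 = 52.915

52.915


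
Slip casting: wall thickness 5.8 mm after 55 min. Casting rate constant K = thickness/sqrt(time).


K = 5.8 / sqrt(55) = 5.8 / 7.4162 = 0.782 mm/min^0.5

0.782


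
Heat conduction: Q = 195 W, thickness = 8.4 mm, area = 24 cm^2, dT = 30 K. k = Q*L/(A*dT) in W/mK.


k = 195*8.4/1000/(24/10000*30) = 22.75 W/mK

22.75


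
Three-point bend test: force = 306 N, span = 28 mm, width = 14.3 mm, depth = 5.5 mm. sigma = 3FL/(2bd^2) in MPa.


sigma = 3*306*28/(2*14.3*5.5^2) = 29.7 MPa

29.7


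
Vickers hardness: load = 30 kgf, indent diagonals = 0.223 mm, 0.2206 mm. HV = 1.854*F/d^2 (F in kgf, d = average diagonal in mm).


d_avg = (0.223+0.2206)/2 = 0.2218 mm
HV = 1.854*30/0.2218^2 = 1131

1131


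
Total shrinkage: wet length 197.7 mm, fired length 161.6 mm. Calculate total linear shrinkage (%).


TS = (197.7 - 161.6) / 197.7 * 100 = 18.26%

18.26


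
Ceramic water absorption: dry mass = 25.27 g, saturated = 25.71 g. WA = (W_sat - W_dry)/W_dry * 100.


WA = (25.71 - 25.27) / 25.27 * 100 = 1.74%

1.74


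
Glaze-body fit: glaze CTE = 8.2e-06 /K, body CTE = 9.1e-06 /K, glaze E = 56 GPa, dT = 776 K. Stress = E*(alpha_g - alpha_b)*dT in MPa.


Stress = 56*1000*(8.2e-06 - 9.1e-06)*776 = -39.1 MPa

-39.1


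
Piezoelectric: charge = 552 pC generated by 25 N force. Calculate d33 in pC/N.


d33 = 552 / 25 = 22.1 pC/N

22.1


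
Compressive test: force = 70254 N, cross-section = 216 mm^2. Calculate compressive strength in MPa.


CS = 70254 / 216 = 325.3 MPa

325.3


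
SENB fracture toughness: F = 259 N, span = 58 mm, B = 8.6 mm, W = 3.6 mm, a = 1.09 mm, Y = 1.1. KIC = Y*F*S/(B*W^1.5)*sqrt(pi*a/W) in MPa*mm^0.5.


KIC = 1.1*259*58/(8.6*3.6^1.5)*sqrt(pi*1.09/3.6) = 274.35

274.35


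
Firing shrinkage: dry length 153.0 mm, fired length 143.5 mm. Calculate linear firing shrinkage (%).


FS = (153.0 - 143.5) / 153.0 * 100 = 6.21%

6.21


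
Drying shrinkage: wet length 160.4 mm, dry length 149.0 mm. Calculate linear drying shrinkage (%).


DS = (160.4 - 149.0) / 160.4 * 100 = 7.11%

7.11


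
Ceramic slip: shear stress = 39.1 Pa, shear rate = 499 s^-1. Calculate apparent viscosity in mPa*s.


eta = tau/gamma * 1000 = 39.1/499 * 1000 = 78.4 mPa*s

78.4


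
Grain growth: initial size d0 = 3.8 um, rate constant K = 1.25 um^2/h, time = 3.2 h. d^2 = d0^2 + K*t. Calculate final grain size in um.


d^2 = 3.8^2 + 1.25*3.2 = 18.44
d = sqrt(18.44) = 4.29 um

4.29


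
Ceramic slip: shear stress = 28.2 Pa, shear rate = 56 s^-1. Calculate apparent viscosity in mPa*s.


eta = tau/gamma * 1000 = 28.2/56 * 1000 = 503.6 mPa*s

503.6


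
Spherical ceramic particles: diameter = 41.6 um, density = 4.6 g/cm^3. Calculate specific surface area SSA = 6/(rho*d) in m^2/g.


SSA = 6 / (4.6 * 41.6) = 0.031 m^2/g

0.031


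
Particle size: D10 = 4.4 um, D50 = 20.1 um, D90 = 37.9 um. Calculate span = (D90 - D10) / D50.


Span = (37.9 - 4.4) / 20.1 = 33.5 / 20.1 = 1.667

1.667


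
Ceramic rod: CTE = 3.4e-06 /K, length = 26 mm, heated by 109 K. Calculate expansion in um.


dL = 3.4e-06 * 26 * 109 * 1000 = 9.636 um

9.636


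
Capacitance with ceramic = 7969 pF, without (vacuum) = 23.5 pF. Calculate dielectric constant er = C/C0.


er = 7969 / 23.5 = 339.11

339.11


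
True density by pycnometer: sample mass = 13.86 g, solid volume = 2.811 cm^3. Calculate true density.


TD = 13.86 / 2.811 = 4.931 g/cm^3

4.931


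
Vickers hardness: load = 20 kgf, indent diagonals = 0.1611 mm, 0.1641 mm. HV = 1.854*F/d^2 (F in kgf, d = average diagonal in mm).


d_avg = (0.1611+0.1641)/2 = 0.1626 mm
HV = 1.854*20/0.1626^2 = 1402

1402


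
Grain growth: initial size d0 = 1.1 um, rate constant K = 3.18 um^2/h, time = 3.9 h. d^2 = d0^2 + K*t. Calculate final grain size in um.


d^2 = 1.1^2 + 3.18*3.9 = 13.612
d = sqrt(13.612) = 3.69 um

3.69


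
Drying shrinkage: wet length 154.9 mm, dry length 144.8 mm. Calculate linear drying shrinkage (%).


DS = (154.9 - 144.8) / 154.9 * 100 = 6.52%

6.52


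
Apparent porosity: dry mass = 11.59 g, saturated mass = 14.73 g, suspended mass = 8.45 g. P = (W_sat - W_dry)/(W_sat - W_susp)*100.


P = (14.73 - 11.59) / (14.73 - 8.45) * 100 = 3.14 / 6.28 * 100 = 50.0%

50.0


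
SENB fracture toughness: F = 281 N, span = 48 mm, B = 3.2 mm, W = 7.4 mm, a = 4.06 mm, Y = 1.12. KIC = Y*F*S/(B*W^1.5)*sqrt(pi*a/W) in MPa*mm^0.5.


KIC = 1.12*281*48/(3.2*7.4^1.5)*sqrt(pi*4.06/7.4) = 307.89

307.89


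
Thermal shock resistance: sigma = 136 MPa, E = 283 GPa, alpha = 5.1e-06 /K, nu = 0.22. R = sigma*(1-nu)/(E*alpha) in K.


R = 136*(1-0.22)/(283*1000*5.1e-06) = 73 K

73


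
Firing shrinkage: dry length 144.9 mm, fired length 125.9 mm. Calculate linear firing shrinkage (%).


FS = (144.9 - 125.9) / 144.9 * 100 = 13.11%

13.11


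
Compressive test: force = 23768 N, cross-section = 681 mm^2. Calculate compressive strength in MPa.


CS = 23768 / 681 = 34.9 MPa

34.9


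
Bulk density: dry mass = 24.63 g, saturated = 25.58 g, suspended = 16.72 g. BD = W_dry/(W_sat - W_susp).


BD = 24.63 / (25.58 - 16.72) = 24.63 / 8.86 = 2.78 g/cm^3

2.78


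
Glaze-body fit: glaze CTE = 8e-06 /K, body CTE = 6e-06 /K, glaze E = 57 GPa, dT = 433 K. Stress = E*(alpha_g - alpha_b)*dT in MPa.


Stress = 57*1000*(8e-06 - 6e-06)*433 = 49.4 MPa

49.4


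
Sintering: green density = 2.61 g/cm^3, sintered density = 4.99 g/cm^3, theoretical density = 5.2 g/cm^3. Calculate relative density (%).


Relative = 4.99 / 5.2 * 100 = 96.0%

96.0


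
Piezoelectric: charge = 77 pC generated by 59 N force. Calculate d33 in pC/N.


d33 = 77 / 59 = 1.3 pC/N

1.3


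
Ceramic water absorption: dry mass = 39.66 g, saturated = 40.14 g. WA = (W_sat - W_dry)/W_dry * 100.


WA = (40.14 - 39.66) / 39.66 * 100 = 1.21%

1.21


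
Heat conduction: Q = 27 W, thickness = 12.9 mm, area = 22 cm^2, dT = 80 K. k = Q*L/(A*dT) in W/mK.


k = 27*12.9/1000/(22/10000*80) = 1.98 W/mK

1.98


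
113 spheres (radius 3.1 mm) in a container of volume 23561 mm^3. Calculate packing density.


V_sphere = 4/3*pi*3.1^3 = 124.7882 mm^3
Total V = 113*124.7882 = 14101.0666 mm^3
PD = 14101.0666 / 23561 = 0.598

0.598


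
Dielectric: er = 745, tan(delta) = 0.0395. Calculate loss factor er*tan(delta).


Loss = 745 * 0.0395 = 29.428

29.428


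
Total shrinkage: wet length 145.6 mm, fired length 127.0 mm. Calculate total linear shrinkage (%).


TS = (145.6 - 127.0) / 145.6 * 100 = 12.77%

12.77


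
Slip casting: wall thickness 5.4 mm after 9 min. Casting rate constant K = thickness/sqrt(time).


K = 5.4 / sqrt(9) = 5.4 / 3.0 = 1.8 mm/min^0.5

1.8


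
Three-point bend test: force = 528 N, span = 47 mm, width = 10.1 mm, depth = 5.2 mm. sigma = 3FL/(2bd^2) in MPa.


sigma = 3*528*47/(2*10.1*5.2^2) = 136.3 MPa

136.3


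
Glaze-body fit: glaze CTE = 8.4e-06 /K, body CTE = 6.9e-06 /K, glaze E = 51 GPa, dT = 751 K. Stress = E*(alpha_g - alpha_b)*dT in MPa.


Stress = 51*1000*(8.4e-06 - 6.9e-06)*751 = 57.5 MPa

57.5


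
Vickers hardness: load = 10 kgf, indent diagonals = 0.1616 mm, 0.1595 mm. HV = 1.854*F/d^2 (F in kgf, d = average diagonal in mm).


d_avg = (0.1616+0.1595)/2 = 0.16055 mm
HV = 1.854*10/0.16055^2 = 719

719


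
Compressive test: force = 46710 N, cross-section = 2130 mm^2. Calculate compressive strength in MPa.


CS = 46710 / 2130 = 21.9 MPa

21.9


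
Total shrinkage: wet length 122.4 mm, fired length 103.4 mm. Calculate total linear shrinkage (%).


TS = (122.4 - 103.4) / 122.4 * 100 = 15.52%

15.52


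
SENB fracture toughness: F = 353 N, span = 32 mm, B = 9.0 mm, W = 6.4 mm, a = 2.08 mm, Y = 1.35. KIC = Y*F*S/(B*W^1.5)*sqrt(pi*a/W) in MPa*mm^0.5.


KIC = 1.35*353*32/(9.0*6.4^1.5)*sqrt(pi*2.08/6.4) = 105.75

105.75


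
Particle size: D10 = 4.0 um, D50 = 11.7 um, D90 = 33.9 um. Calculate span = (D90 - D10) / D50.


Span = (33.9 - 4.0) / 11.7 = 29.9 / 11.7 = 2.556

2.556


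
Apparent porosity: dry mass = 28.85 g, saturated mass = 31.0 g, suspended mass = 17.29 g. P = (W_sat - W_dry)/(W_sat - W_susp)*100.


P = (31.0 - 28.85) / (31.0 - 17.29) * 100 = 2.15 / 13.71 * 100 = 15.7%

15.7


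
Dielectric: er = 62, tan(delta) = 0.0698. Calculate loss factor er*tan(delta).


Loss = 62 * 0.0698 = 4.328

4.328


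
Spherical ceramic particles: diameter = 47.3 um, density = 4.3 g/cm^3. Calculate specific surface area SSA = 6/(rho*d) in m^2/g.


SSA = 6 / (4.3 * 47.3) = 0.029 m^2/g

0.029


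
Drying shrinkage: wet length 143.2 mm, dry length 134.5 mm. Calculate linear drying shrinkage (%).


DS = (143.2 - 134.5) / 143.2 * 100 = 6.08%

6.08


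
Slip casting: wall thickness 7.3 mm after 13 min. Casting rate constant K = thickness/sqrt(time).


K = 7.3 / sqrt(13) = 7.3 / 3.6056 = 2.025 mm/min^0.5

2.025


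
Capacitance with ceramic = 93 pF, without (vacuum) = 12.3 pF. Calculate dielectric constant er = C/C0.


er = 93 / 12.3 = 7.56

7.56


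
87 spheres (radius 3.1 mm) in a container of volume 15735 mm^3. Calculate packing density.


V_sphere = 4/3*pi*3.1^3 = 124.7882 mm^3
Total V = 87*124.7882 = 10856.5734 mm^3
PD = 10856.5734 / 15735 = 0.69

0.69


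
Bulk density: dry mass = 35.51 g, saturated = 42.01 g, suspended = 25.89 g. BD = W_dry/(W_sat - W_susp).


BD = 35.51 / (42.01 - 25.89) = 35.51 / 16.12 = 2.203 g/cm^3

2.203


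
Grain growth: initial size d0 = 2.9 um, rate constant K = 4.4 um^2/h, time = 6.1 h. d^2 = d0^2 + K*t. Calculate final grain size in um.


d^2 = 2.9^2 + 4.4*6.1 = 35.25
d = sqrt(35.25) = 5.94 um

5.94


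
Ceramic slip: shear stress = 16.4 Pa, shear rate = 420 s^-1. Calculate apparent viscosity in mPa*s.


eta = tau/gamma * 1000 = 16.4/420 * 1000 = 39.0 mPa*s

39.0


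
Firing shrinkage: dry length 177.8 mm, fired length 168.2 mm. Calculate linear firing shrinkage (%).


FS = (177.8 - 168.2) / 177.8 * 100 = 5.4%

5.4


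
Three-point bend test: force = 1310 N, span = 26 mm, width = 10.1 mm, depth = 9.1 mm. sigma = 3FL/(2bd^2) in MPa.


sigma = 3*1310*26/(2*10.1*9.1^2) = 61.1 MPa

61.1


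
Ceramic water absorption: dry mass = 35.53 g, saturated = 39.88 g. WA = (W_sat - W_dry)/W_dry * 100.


WA = (39.88 - 35.53) / 35.53 * 100 = 12.24%

12.24


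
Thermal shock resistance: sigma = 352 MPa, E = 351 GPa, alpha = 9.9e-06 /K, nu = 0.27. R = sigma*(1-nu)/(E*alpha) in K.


R = 352*(1-0.27)/(351*1000*9.9e-06) = 74 K

74


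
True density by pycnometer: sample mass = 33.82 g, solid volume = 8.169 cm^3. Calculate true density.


TD = 33.82 / 8.169 = 4.14 g/cm^3

4.14


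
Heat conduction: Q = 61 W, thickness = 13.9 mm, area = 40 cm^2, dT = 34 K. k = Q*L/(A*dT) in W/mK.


k = 61*13.9/1000/(40/10000*34) = 6.23 W/mK

6.23


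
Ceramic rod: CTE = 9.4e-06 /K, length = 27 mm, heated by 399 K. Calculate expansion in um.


dL = 9.4e-06 * 27 * 399 * 1000 = 101.266 um

101.266


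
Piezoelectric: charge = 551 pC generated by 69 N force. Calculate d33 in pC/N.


d33 = 551 / 69 = 8.0 pC/N

8.0


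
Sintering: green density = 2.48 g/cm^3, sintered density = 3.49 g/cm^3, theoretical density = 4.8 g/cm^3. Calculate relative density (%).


Relative = 3.49 / 4.8 * 100 = 72.7%

72.7


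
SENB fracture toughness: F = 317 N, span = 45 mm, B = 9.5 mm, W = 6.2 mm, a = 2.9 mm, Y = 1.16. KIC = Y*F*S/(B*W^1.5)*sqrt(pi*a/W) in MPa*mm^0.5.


KIC = 1.16*317*45/(9.5*6.2^1.5)*sqrt(pi*2.9/6.2) = 136.77

136.77


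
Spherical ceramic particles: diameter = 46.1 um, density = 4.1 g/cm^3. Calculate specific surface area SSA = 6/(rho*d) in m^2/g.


SSA = 6 / (4.1 * 46.1) = 0.032 m^2/g

0.032


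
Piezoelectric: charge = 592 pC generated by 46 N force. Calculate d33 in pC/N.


d33 = 592 / 46 = 12.9 pC/N

12.9


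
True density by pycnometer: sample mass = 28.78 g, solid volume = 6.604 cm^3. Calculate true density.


TD = 28.78 / 6.604 = 4.358 g/cm^3

4.358


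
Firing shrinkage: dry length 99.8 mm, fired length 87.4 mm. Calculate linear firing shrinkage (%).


FS = (99.8 - 87.4) / 99.8 * 100 = 12.42%

12.42


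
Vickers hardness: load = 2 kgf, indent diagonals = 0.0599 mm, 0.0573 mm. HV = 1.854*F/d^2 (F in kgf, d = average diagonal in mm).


d_avg = (0.0599+0.0573)/2 = 0.0586 mm
HV = 1.854*2/0.0586^2 = 1080

1080


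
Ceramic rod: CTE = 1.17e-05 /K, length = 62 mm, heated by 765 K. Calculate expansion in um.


dL = 1.17e-05 * 62 * 765 * 1000 = 554.931 um

554.931


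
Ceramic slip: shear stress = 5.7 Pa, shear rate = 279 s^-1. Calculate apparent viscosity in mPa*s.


eta = tau/gamma * 1000 = 5.7/279 * 1000 = 20.4 mPa*s

20.4


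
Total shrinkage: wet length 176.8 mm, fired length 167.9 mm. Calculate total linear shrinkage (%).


TS = (176.8 - 167.9) / 176.8 * 100 = 5.03%

5.03


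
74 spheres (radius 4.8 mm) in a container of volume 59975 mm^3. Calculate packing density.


V_sphere = 4/3*pi*4.8^3 = 463.2467 mm^3
Total V = 74*463.2467 = 34280.2558 mm^3
PD = 34280.2558 / 59975 = 0.572

0.572


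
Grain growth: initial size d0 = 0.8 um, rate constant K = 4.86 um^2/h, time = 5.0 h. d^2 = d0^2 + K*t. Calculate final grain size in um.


d^2 = 0.8^2 + 4.86*5.0 = 24.94
d = sqrt(24.94) = 4.99 um

4.99


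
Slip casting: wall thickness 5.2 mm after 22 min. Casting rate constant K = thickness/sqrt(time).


K = 5.2 / sqrt(22) = 5.2 / 4.6904 = 1.109 mm/min^0.5

1.109


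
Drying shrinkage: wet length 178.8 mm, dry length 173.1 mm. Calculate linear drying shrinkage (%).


DS = (178.8 - 173.1) / 178.8 * 100 = 3.19%

3.19


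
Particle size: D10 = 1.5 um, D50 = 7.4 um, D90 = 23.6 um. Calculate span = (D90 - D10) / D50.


Span = (23.6 - 1.5) / 7.4 = 22.1 / 7.4 = 2.986

2.986


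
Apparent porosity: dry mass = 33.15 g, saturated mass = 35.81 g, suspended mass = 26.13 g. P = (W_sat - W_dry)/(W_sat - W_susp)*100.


P = (35.81 - 33.15) / (35.81 - 26.13) * 100 = 2.66 / 9.68 * 100 = 27.5%

27.5


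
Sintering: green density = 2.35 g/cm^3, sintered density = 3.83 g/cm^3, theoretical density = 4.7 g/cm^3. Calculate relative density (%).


Relative = 3.83 / 4.7 * 100 = 81.5%

81.5


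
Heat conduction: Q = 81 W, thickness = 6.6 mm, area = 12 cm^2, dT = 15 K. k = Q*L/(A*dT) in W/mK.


k = 81*6.6/1000/(12/10000*15) = 29.7 W/mK

29.7


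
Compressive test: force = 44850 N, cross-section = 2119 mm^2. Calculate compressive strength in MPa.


CS = 44850 / 2119 = 21.2 MPa

21.2


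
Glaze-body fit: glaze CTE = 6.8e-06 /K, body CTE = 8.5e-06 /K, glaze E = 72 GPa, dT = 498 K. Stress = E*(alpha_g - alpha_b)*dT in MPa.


Stress = 72*1000*(6.8e-06 - 8.5e-06)*498 = -61.0 MPa

-61.0


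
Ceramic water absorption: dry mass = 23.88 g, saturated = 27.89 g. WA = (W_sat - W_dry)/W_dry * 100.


WA = (27.89 - 23.88) / 23.88 * 100 = 16.79%

16.79


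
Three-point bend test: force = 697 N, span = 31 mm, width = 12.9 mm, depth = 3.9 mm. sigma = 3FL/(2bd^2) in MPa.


sigma = 3*697*31/(2*12.9*3.9^2) = 165.2 MPa

165.2


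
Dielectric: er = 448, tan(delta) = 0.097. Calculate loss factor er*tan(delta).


Loss = 448 * 0.097 = 43.456

43.456


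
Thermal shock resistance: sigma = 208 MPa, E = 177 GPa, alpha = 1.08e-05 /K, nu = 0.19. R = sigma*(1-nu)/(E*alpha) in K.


R = 208*(1-0.19)/(177*1000*1.08e-05) = 88 K

88


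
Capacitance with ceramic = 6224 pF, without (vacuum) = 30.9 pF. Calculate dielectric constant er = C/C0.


er = 6224 / 30.9 = 201.42

201.42


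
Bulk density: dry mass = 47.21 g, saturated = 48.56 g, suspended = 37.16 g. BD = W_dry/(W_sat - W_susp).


BD = 47.21 / (48.56 - 37.16) = 47.21 / 11.4 = 4.141 g/cm^3

4.141


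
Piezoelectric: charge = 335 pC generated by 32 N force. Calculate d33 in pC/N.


d33 = 335 / 32 = 10.5 pC/N

10.5


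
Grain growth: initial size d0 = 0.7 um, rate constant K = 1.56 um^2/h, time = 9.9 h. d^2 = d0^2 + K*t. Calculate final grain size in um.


d^2 = 0.7^2 + 1.56*9.9 = 15.934
d = sqrt(15.934) = 3.99 um

3.99


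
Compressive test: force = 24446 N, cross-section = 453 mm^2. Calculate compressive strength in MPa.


CS = 24446 / 453 = 54.0 MPa

54.0


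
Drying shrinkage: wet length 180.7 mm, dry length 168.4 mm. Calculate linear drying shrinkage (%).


DS = (180.7 - 168.4) / 180.7 * 100 = 6.81%

6.81


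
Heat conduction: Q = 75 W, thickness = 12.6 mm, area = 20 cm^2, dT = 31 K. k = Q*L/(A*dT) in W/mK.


k = 75*12.6/1000/(20/10000*31) = 15.24 W/mK

15.24


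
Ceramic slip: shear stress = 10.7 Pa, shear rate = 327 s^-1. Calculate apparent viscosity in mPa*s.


eta = tau/gamma * 1000 = 10.7/327 * 1000 = 32.7 mPa*s

32.7


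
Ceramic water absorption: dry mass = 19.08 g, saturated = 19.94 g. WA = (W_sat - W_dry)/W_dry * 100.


WA = (19.94 - 19.08) / 19.08 * 100 = 4.51%

4.51


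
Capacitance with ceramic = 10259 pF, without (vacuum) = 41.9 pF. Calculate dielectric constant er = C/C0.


er = 10259 / 41.9 = 244.84

244.84


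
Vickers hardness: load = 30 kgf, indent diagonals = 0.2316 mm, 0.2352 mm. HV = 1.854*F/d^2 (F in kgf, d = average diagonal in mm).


d_avg = (0.2316+0.2352)/2 = 0.2334 mm
HV = 1.854*30/0.2334^2 = 1021

1021


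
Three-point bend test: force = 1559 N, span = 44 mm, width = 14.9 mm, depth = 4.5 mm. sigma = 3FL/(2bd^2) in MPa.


sigma = 3*1559*44/(2*14.9*4.5^2) = 341.0 MPa

341.0


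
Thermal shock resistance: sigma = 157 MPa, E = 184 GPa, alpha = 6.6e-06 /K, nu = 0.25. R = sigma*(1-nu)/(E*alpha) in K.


R = 157*(1-0.25)/(184*1000*6.6e-06) = 97 K

97


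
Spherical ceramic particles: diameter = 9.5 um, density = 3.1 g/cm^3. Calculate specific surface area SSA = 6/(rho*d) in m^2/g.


SSA = 6 / (3.1 * 9.5) = 0.204 m^2/g

0.204


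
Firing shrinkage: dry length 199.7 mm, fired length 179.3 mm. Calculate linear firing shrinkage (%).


FS = (199.7 - 179.3) / 199.7 * 100 = 10.22%

10.22


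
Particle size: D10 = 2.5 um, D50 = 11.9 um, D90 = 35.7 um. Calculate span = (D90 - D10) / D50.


Span = (35.7 - 2.5) / 11.9 = 33.2 / 11.9 = 2.79

2.79


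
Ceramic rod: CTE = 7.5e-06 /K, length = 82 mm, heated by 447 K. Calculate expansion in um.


dL = 7.5e-06 * 82 * 447 * 1000 = 274.905 um

274.905


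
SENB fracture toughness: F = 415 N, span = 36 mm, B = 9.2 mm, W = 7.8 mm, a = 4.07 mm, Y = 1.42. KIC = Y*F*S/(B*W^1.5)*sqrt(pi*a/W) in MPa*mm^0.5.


KIC = 1.42*415*36/(9.2*7.8^1.5)*sqrt(pi*4.07/7.8) = 135.53

135.53


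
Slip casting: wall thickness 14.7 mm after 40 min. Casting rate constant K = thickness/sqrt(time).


K = 14.7 / sqrt(40) = 14.7 / 6.3246 = 2.324 mm/min^0.5

2.324


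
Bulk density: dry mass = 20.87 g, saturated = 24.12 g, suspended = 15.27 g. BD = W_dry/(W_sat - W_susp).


BD = 20.87 / (24.12 - 15.27) = 20.87 / 8.85 = 2.358 g/cm^3

2.358


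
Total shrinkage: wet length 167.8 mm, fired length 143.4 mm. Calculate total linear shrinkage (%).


TS = (167.8 - 143.4) / 167.8 * 100 = 14.54%

14.54


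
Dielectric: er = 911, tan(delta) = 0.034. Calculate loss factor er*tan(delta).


Loss = 911 * 0.034 = 30.974

30.974


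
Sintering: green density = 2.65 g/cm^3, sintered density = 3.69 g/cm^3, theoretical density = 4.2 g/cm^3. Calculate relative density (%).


Relative = 3.69 / 4.2 * 100 = 87.9%

87.9


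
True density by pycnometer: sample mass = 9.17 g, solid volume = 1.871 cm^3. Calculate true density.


TD = 9.17 / 1.871 = 4.901 g/cm^3

4.901


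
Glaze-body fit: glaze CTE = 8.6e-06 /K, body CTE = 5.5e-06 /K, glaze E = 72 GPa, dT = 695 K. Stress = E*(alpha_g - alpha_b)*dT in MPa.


Stress = 72*1000*(8.6e-06 - 5.5e-06)*695 = 155.1 MPa

155.1


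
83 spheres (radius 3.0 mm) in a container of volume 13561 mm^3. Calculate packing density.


V_sphere = 4/3*pi*3.0^3 = 113.0973 mm^3
Total V = 83*113.0973 = 9387.0759 mm^3
PD = 9387.0759 / 13561 = 0.692

0.692


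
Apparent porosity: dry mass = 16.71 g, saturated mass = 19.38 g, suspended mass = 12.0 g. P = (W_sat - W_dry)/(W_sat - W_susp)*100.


P = (19.38 - 16.71) / (19.38 - 12.0) * 100 = 2.67 / 7.38 * 100 = 36.2%

36.2


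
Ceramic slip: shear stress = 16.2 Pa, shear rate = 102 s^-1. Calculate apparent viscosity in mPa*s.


eta = tau/gamma * 1000 = 16.2/102 * 1000 = 158.8 mPa*s

158.8


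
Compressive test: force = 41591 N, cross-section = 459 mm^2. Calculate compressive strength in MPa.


CS = 41591 / 459 = 90.6 MPa

90.6


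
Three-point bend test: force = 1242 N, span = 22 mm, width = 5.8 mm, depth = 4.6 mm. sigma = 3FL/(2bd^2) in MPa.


sigma = 3*1242*22/(2*5.8*4.6^2) = 334.0 MPa

334.0


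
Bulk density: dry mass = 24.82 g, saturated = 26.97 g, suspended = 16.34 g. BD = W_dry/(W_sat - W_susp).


BD = 24.82 / (26.97 - 16.34) = 24.82 / 10.63 = 2.335 g/cm^3

2.335


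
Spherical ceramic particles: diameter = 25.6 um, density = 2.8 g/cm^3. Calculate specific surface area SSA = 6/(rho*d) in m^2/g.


SSA = 6 / (2.8 * 25.6) = 0.084 m^2/g

0.084


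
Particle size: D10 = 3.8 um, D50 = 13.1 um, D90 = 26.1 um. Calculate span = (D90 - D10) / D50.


Span = (26.1 - 3.8) / 13.1 = 22.3 / 13.1 = 1.702

1.702


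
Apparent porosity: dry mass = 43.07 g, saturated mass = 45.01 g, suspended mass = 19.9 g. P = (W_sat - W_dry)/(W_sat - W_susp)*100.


P = (45.01 - 43.07) / (45.01 - 19.9) * 100 = 1.94 / 25.11 * 100 = 7.7%

7.7


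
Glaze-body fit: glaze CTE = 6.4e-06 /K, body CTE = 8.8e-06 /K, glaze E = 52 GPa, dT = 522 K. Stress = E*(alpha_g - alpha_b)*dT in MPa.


Stress = 52*1000*(6.4e-06 - 8.8e-06)*522 = -65.1 MPa

-65.1


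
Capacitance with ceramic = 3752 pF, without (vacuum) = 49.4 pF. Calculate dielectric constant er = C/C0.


er = 3752 / 49.4 = 75.95

75.95


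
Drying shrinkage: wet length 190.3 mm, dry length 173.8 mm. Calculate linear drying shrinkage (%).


DS = (190.3 - 173.8) / 190.3 * 100 = 8.67%

8.67


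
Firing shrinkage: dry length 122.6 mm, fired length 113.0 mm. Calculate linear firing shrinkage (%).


FS = (122.6 - 113.0) / 122.6 * 100 = 7.83%

7.83


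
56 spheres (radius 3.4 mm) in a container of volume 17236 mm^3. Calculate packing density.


V_sphere = 4/3*pi*3.4^3 = 164.6362 mm^3
Total V = 56*164.6362 = 9219.6272 mm^3
PD = 9219.6272 / 17236 = 0.535

0.535


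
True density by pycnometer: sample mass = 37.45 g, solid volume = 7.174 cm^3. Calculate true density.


TD = 37.45 / 7.174 = 5.22 g/cm^3

5.22


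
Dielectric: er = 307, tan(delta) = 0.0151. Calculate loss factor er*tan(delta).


Loss = 307 * 0.0151 = 4.636

4.636


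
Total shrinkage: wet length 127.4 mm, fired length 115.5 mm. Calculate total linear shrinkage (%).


TS = (127.4 - 115.5) / 127.4 * 100 = 9.34%

9.34


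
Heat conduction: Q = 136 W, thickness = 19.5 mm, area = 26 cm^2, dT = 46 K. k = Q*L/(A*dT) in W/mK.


k = 136*19.5/1000/(26/10000*46) = 22.17 W/mK

22.17


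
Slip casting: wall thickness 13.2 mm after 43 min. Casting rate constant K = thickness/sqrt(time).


K = 13.2 / sqrt(43) = 13.2 / 6.5574 = 2.013 mm/min^0.5

2.013


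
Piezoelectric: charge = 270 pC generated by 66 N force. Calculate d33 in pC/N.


d33 = 270 / 66 = 4.1 pC/N

4.1


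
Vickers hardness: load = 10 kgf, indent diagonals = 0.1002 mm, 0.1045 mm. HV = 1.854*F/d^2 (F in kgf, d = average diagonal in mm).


d_avg = (0.1002+0.1045)/2 = 0.10235 mm
HV = 1.854*10/0.10235^2 = 1770

1770


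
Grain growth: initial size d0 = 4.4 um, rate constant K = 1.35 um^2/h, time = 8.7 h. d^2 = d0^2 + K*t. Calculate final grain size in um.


d^2 = 4.4^2 + 1.35*8.7 = 31.105
d = sqrt(31.105) = 5.58 um

5.58


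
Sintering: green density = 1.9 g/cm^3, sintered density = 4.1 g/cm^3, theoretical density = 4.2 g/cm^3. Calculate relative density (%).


Relative = 4.1 / 4.2 * 100 = 97.6%

97.6


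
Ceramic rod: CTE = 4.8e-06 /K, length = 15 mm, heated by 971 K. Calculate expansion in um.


dL = 4.8e-06 * 15 * 971 * 1000 = 69.912 um

69.912


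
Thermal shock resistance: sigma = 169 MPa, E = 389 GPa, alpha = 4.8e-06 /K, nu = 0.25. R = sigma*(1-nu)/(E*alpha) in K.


R = 169*(1-0.25)/(389*1000*4.8e-06) = 68 K

68
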